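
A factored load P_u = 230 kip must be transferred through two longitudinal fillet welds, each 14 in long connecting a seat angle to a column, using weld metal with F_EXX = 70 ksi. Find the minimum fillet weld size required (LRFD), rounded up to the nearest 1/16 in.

w = 3/8 in

Total weld length L = 28 in.
Required throat t_e = P_u / (φ × 0.6 F_EXX × L) = 230 / (0.75 × 0.6 × 70 × 28) = 0.2608 in.
Required leg w = t_e / 0.707 = 0.3688 in → use 3/8 in.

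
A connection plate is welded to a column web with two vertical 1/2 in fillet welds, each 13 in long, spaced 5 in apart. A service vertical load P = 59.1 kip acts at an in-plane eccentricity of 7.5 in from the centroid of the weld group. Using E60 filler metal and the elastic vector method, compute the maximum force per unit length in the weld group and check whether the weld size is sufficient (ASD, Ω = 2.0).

f_max ≈ 6.98 kip/in; NOT adequate

E60XX → F_EXX = 60 ksi.
Total weld length L_w = 26 in. Treat welds as unit-width lines.
Polar moment about centroid: J = 2[d³/12 + d(b/2)²] = 2[13³/12 + 13×2.5²] = 528.7 in³.
Direct shear f_v = P/L_w = 59.1 / 26 = 2.273 kip/in (vertical).
Torsion M = P·e = 59.1 × 7.5 = 443.25 kip·in.
Critical point at (x, y) = (2.5, 6.5) from centroid. f_tx = M·y/J = 5.45 kip/in; f_ty = M·x/J = 2.096 kip/in.
Resultant f_max = √[f_tx² + (f_v + f_ty)²] = √[5.45² + (2.273 + 2.096)²] = 6.985 kip/in.
Capacity per unit length: r_n/Ω = (1/2.0) × 0.6 × 60 × (0.707 × 0.5) = 6.363 kip/in.
6.985 > 6.363 → NOT adequate.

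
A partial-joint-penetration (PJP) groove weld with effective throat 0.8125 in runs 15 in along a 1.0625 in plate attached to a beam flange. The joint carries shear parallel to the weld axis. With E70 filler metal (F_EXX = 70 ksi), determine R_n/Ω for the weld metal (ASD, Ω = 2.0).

Effective throat (given) t_e = 0.8125 in.
A_we = 0.8125 × 15 = 12.19 in².
F_nw = 0.6 F_EXX = 42 ksi.
R_n/Ω = (42 × 12.19) / 2.0 = 255.9 kip.

R_n/Ω ≈ 256 kip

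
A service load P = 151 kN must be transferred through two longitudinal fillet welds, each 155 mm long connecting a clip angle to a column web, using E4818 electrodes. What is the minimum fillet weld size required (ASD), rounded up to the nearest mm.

E48XX → F_EXX = 480 MPa.
Total weld length L = 310 mm.
Required throat t_e = P × Ω / (0.6 F_EXX × L) = 151 × 2.0 / (0.6 × 480 × 310 × 10⁻³) = 3.383 mm.
Required leg w = t_e / 0.707 = 4.784 mm → use 5 mm.

w = 5 mm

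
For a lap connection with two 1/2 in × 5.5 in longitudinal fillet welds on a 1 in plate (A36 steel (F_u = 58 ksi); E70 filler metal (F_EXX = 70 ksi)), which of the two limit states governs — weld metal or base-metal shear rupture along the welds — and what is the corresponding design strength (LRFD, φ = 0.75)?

t_e = 0.707 × 0.5 = 0.3535 in; L = 11 in.
Weld metal: φR_n = 0.75 × 0.6 × 70 × 0.3535 × 11 = 122.5 kips.
Base metal (shear rupture): φR_n = 0.75 × 0.6 × 58 × 1 × 11 = 287.1 kips.
Governing: weld metal.

φR_n ≈ 122 kips (weld metal governs)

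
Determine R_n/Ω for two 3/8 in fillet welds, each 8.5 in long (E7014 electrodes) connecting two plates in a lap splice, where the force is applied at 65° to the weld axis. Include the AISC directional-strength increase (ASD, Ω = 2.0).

R_n/Ω ≈ 135 kip

E70XX → F_EXX = 70 ksi.
t_e = 0.707 × 0.375 = 0.2651 in; A_we = 0.2651 × 17 = 4.507 in².
Directional factor: 1.0 + 0.5 sin^1.5(65°) = 1.431.
F_nw = 0.6 × 70 × 1.431 = 60.12 ksi.
R_n/Ω = (60.12 × 4.507) / 2.0 = 135.5 kip.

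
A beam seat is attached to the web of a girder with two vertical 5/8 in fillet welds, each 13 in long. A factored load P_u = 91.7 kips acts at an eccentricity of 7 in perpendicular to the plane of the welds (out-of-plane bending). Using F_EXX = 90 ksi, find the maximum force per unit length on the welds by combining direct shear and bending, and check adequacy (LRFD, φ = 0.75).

L_w = 2 × 13 = 26 in; section modulus (unit throat) S = 2 × L²/6 = 56.33 in².
Direct shear f_v = P/L_w = 91.7/26 = 3.527 kip/in.
Moment M = P × e = 91.7 × 7 = 641.9 kip·in; bending f_b = M/S = 11.39 kip/in.
f_max = √(f_v² + f_b²) = √(3.527² + 11.39²) = 11.93 kip/in.
φr_n = 0.75 × 0.6 × 90 × (0.707 × 0.625) = 17.9 kip/in → adequate.

f_max ≈ 11.9 kip/in; adequate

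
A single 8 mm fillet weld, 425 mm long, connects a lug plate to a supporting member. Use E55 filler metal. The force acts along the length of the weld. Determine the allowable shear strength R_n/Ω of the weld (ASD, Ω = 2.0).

E55XX → F_EXX = 550 MPa.
Effective throat t_e = 0.707 × 8 = 5.656 mm.
Total length L = 425 mm; A_we = 5.656 × 425 = 2404 mm².
F_nw = 0.6 F_EXX = 0.6 × 550 = 330 MPa.
R_n = 330 × 2404 × 10⁻³ = 793.3 kN; R_n/Ω = 793.3/2.0 = 396.6 kN.

R_n/Ω ≈ 397 kN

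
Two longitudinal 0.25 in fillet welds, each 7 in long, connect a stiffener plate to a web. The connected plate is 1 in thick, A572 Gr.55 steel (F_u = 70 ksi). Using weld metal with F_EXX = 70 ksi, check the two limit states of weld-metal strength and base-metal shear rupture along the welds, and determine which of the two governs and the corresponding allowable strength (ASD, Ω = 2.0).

R_n/Ω ≈ 52 kip (weld metal governs)

t_e = 0.707 × 0.25 = 0.1767 in; L = 14 in.
Weld metal: R_n/Ω = (1/2.0) × 0.6 × 70 × 0.1767 × 14 = 51.96 kip.
Base metal (shear rupture): R_n/Ω = (1/2.0) × 0.6 × 70 × 1 × 14 = 294 kip.
Governing: weld metal.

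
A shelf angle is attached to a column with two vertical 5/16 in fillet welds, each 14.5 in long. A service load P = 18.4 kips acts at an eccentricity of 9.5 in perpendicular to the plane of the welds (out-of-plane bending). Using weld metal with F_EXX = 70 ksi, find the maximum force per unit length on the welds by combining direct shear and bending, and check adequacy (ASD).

f_max ≈ 2.57 kip/in; adequate

L_w = 2 × 14.5 = 29 in; section modulus (unit throat) S = 2 × L²/6 = 70.08 in².
Direct shear f_v = P/L_w = 18.4/29 = 0.6345 kip/in.
Moment M = P × e = 18.4 × 9.5 = 174.8 kip·in; bending f_b = M/S = 2.494 kip/in.
f_max = √(f_v² + f_b²) = √(0.6345² + 2.494²) = 2.574 kip/in.
r_n/Ω = (1/2.0) × 0.6 × 70 × (0.707 × 0.3125) = 4.64 kip/in → adequate.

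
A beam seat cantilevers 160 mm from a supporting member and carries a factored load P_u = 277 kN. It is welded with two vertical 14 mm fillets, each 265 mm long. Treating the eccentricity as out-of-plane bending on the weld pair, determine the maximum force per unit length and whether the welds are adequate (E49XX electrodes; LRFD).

f_max ≈ 1960 N/mm; adequate

E49XX → F_EXX = 490 MPa.
L_w = 2 × 265 = 530 mm; section modulus (unit throat) S = 2 × L²/6 = 23410 mm².
Direct shear f_v = P/L_w = 277×10³/530 = 522.6 N/mm.
Moment M = P × e = 277×10³ × 160 = 44320000 N·mm; bending f_b = M/S = 1893 N/mm.
f_max = √(f_v² + f_b²) = √(522.6² + 1893²) = 1964 N/mm.
φr_n = 0.75 × 0.6 × 490 × (0.707 × 14) = 2183 N/mm → adequate.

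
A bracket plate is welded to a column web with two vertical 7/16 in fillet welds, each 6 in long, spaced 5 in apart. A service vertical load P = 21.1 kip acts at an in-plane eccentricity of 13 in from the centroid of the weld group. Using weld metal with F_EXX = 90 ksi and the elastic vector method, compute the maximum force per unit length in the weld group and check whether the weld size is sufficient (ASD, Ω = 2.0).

Total weld length L_w = 12 in. Treat welds as unit-width lines.
Polar moment about centroid: J = 2[d³/12 + d(b/2)²] = 2[6³/12 + 6×2.5²] = 111 in³.
Direct shear f_v = P/L_w = 21.1 / 12 = 1.758 kip/in (vertical).
Torsion M = P·e = 21.1 × 13 = 274.3 kip·in.
Critical point at (x, y) = (2.5, 3) from centroid. f_tx = M·y/J = 7.414 kip/in; f_ty = M·x/J = 6.178 kip/in.
Resultant f_max = √[f_tx² + (f_v + f_ty)²] = √[7.414² + (1.758 + 6.178)²] = 10.86 kip/in.
Capacity per unit length: r_n/Ω = (1/2.0) × 0.6 × 90 × (0.707 × 0.4375) = 8.351 kip/in.
10.86 > 8.351 → NOT adequate.

f_max ≈ 10.9 kip/in; NOT adequate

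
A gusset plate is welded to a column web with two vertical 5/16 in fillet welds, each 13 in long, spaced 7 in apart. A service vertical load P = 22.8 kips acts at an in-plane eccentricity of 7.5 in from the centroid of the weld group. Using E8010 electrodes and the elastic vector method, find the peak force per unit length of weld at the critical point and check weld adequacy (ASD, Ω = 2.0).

E80XX → F_EXX = 80 ksi.
Total weld length L_w = 26 in. Treat welds as unit-width lines.
Polar moment about centroid: J = 2[d³/12 + d(b/2)²] = 2[13³/12 + 13×3.5²] = 684.7 in³.
Direct shear f_v = P/L_w = 22.8 / 26 = 0.8769 kip/in (vertical).
Torsion M = P·e = 22.8 × 7.5 = 171 kip·in.
Critical point at (x, y) = (3.5, 6.5) from centroid. f_tx = M·y/J = 1.623 kip/in; f_ty = M·x/J = 0.8741 kip/in.
Resultant f_max = √[f_tx² + (f_v + f_ty)²] = √[1.623² + (0.8769 + 0.8741)²] = 2.388 kip/in.
Capacity per unit length: r_n/Ω = (1/2.0) × 0.6 × 80 × (0.707 × 0.3125) = 5.302 kip/in.
2.388 ≤ 5.302 → adequate.

f_max ≈ 2.39 kip/in; adequate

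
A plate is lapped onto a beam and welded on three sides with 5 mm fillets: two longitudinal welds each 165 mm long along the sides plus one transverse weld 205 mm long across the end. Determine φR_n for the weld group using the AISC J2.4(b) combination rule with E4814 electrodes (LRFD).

φR_n ≈ 449 kN

E48XX → F_EXX = 480 MPa.
t_e = 0.707 × 5 = 3.535 mm.
R_nwl = 0.6 × 480 × 3.535 × 330 × 10⁻³ = 336 kN (longitudinal, 2 welds).
R_nwt = 0.6 × 480 × 3.535 × 205 × 10⁻³ = 208.7 kN (transverse, base value).
(i) R_nwl + R_nwt = 544.7 kN; (ii) 0.85 R_nwl + 1.5 R_nwt = 598.6 kN.
R_n = max = 598.6 kN [governs: (ii)]; φR_n = 449 kN.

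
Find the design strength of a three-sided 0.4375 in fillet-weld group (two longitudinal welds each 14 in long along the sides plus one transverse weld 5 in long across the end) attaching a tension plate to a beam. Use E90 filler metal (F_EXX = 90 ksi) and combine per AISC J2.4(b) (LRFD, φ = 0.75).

t_e = 0.707 × 0.4375 = 0.3093 in.
R_nwl = 0.6 × 90 × 0.3093 × 28 = 467.7 kips (longitudinal, 2 welds).
R_nwt = 0.6 × 90 × 0.3093 × 5 = 83.51 kips (transverse, base value).
(i) R_nwl + R_nwt = 551.2 kips; (ii) 0.85 R_nwl + 1.5 R_nwt = 522.8 kips.
R_n = max = 551.2 kips [governs: (i)]; φR_n = 413.4 kips.

φR_n ≈ 413 kips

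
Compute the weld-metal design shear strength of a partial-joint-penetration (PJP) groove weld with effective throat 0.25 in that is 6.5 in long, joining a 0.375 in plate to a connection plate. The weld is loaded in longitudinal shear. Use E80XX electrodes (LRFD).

φR_n ≈ 58.5 kip

E80XX → F_EXX = 80 ksi.
Effective throat (given) t_e = 0.25 in.
A_we = 0.25 × 6.5 = 1.625 in².
F_nw = 0.6 F_EXX = 48 ksi.
φR_n = 0.75 × 48 × 1.625 = 58.5 kip.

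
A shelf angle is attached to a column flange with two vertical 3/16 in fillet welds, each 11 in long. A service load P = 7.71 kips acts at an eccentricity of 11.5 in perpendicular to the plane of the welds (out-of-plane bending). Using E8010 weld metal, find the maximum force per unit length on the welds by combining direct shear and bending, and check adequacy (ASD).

f_max ≈ 2.23 kip/in; adequate

E80XX → F_EXX = 80 ksi.
L_w = 2 × 11 = 22 in; section modulus (unit throat) S = 2 × L²/6 = 40.33 in².
Direct shear f_v = P/L_w = 7.71/22 = 0.3505 kip/in.
Moment M = P × e = 7.71 × 11.5 = 88.665 kip·in; bending f_b = M/S = 2.198 kip/in.
f_max = √(f_v² + f_b²) = √(0.3505² + 2.198²) = 2.226 kip/in.
r_n/Ω = (1/2.0) × 0.6 × 80 × (0.707 × 0.1875) = 3.181 kip/in → adequate.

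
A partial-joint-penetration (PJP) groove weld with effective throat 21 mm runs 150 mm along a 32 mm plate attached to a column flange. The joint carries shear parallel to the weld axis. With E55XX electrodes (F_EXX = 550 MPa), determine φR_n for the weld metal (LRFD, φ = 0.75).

φR_n ≈ 780 kN

Effective throat (given) t_e = 21 mm.
A_we = 21 × 150 = 3150 mm².
F_nw = 0.6 F_EXX = 330 MPa.
φR_n = 0.75 × 330 × 3150 × 10⁻³ = 779.6 kN.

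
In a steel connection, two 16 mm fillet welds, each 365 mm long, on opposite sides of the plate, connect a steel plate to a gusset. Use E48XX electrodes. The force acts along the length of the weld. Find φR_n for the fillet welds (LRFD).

E48XX → F_EXX = 480 MPa.
Effective throat t_e = 0.707 × 16 = 11.31 mm.
Total length L = 730 mm; A_we = 11.31 × 730 = 8258 mm².
F_nw = 0.6 F_EXX = 0.6 × 480 = 288 MPa.
φR_n = 0.75 × 288 × 8258 × 10⁻³ = 1784 kN.

φR_n ≈ 1780 kN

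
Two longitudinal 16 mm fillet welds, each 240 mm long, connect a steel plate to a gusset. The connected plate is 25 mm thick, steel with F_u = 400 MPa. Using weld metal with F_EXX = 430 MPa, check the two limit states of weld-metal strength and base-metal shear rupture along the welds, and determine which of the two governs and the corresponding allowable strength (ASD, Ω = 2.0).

R_n/Ω ≈ 700 kN (weld metal governs)

t_e = 0.707 × 16 = 11.31 mm; L = 480 mm.
Weld metal: R_n/Ω = (1/2.0) × 0.6 × 430 × 11.31 × 480 × 10⁻³ = 700.4 kN.
Base metal (shear rupture): R_n/Ω = (1/2.0) × 0.6 × 400 × 25 × 480 × 10⁻³ = 1440 kN.
Governing: weld metal.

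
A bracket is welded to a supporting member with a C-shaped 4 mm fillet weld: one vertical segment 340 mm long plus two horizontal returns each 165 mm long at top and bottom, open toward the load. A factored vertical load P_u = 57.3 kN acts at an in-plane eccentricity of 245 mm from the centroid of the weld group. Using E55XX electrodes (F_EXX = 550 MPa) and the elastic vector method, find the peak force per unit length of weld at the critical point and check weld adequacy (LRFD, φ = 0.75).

f_max ≈ 261 N/mm; adequate

Total weld length L_w = 670 mm. Treat welds as unit-width lines.
Centroid: x̄ = 2×165×82.5 / 670 = 40.63 mm from the vertical weld.
Polar moment about centroid: J = I_x + I_y = [340³/12 + 2×165×170²] + [340×40.63² + 2(165³/12 + 165×41.87²)] = 14700000 mm³.
Direct shear f_v = P/L_w = 57.3×10³ / 670 = 85.52 N/mm (vertical).
Torsion M = P·e = 57.3×10³ × 245 = 14038000 N·mm.
Critical point at (x, y) = (124.4, 170) from centroid. f_tx = M·y/J = 162.3 N/mm; f_ty = M·x/J = 118.8 N/mm.
Resultant f_max = √[f_tx² + (f_v + f_ty)²] = √[162.3² + (85.52 + 118.8)²] = 260.9 N/mm.
Capacity per unit length: φr_n = 0.75 × 0.6 × 550 × (0.707 × 4) = 699.9 N/mm.
260.9 ≤ 699.9 → adequate.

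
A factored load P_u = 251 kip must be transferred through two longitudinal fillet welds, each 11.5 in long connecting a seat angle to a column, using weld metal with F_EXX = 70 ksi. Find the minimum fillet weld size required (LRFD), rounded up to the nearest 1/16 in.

Total weld length L = 23 in.
Required throat t_e = P_u / (φ × 0.6 F_EXX × L) = 251 / (0.75 × 0.6 × 70 × 23) = 0.3464 in.
Required leg w = t_e / 0.707 = 0.49 in → use 1/2 in.

w = 1/2 in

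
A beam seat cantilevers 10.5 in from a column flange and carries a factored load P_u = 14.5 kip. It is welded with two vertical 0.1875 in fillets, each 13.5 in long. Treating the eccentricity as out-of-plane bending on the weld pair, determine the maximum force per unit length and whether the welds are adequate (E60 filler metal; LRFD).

E60XX → F_EXX = 60 ksi.
L_w = 2 × 13.5 = 27 in; section modulus (unit throat) S = 2 × L²/6 = 60.75 in².
Direct shear f_v = P/L_w = 14.5/27 = 0.537 kip/in.
Moment M = P × e = 14.5 × 10.5 = 152.25 kip·in; bending f_b = M/S = 2.506 kip/in.
f_max = √(f_v² + f_b²) = √(0.537² + 2.506²) = 2.563 kip/in.
φr_n = 0.75 × 0.6 × 60 × (0.707 × 0.1875) = 3.579 kip/in → adequate.

f_max ≈ 2.56 kip/in; adequate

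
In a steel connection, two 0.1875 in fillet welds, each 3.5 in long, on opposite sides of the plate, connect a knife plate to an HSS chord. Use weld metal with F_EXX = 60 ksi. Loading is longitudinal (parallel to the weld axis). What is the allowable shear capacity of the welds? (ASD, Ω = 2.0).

Effective throat t_e = 0.707 × 0.1875 = 0.1326 in.
Total length L = 7 in; A_we = 0.1326 × 7 = 0.9279 in².
F_nw = 0.6 F_EXX = 0.6 × 60 = 36 ksi.
R_n = 36 × 0.9279 = 33.41 kip; R_n/Ω = 33.41/2.0 = 16.7 kip.

R_n/Ω ≈ 16.7 kip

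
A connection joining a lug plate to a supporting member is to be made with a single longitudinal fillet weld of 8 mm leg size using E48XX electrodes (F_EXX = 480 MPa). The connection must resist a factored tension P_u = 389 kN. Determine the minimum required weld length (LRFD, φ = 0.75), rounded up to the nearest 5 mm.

Throat t_e = 0.707 × 8 = 5.656 mm.
φr_n = 0.75 × 0.6 × 480 × 5.656 × 10⁻³ = 1.222 kN/mm.
L_req = P_u / φr_n = 389 / 1.222 = 318.4 mm total.
Round up → use L = 320 mm.

L = 320 mm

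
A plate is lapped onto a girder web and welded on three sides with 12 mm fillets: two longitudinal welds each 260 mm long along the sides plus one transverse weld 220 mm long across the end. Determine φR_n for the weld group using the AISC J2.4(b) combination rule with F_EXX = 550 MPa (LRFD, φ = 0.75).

φR_n ≈ 1620 kN

t_e = 0.707 × 12 = 8.484 mm.
R_nwl = 0.6 × 550 × 8.484 × 520 × 10⁻³ = 1456 kN (longitudinal, 2 welds).
R_nwt = 0.6 × 550 × 8.484 × 220 × 10⁻³ = 615.9 kN (transverse, base value).
(i) R_nwl + R_nwt = 2072 kN; (ii) 0.85 R_nwl + 1.5 R_nwt = 2161 kN.
R_n = max = 2161 kN [governs: (ii)]; φR_n = 1621 kN.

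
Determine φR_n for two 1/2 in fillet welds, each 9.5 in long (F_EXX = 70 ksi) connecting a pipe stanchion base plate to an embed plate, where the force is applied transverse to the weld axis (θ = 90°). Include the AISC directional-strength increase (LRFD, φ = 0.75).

t_e = 0.707 × 0.5 = 0.3535 in; A_we = 0.3535 × 19 = 6.716 in².
Directional factor: 1.0 + 0.5 sin^1.5(90°) = 1.5.
F_nw = 0.6 × 70 × 1.5 = 63 ksi.
φR_n = 0.75 × 63 × 6.716 = 317.4 kip.

φR_n ≈ 317 kip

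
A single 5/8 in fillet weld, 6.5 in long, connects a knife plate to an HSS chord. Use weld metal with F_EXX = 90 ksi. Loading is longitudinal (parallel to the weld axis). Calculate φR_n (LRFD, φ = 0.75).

φR_n ≈ 116 kip

Effective throat t_e = 0.707 × 0.625 = 0.4419 in.
Total length L = 6.5 in; A_we = 0.4419 × 6.5 = 2.872 in².
F_nw = 0.6 F_EXX = 0.6 × 90 = 54 ksi.
φR_n = 0.75 × 54 × 2.872 = 116.3 kip.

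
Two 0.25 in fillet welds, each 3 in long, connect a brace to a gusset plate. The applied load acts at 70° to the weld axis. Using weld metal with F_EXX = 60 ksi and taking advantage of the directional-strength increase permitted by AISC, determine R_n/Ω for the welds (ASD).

t_e = 0.707 × 0.25 = 0.1767 in; A_we = 0.1767 × 6 = 1.06 in².
Directional factor: 1.0 + 0.5 sin^1.5(70°) = 1.455.
F_nw = 0.6 × 60 × 1.455 = 52.4 ksi.
R_n/Ω = (52.4 × 1.06) / 2.0 = 27.78 kips.

R_n/Ω ≈ 27.8 kips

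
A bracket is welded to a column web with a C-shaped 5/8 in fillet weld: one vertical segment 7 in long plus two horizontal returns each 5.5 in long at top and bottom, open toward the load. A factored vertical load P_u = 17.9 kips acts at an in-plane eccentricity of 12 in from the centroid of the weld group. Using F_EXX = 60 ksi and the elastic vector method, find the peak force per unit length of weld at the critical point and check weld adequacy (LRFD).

f_max ≈ 5.75 kip/in; adequate

Total weld length L_w = 18 in. Treat welds as unit-width lines.
Centroid: x̄ = 2×5.5×2.75 / 18 = 1.681 in from the vertical weld.
Polar moment about centroid: J = I_x + I_y = [7³/12 + 2×5.5×3.5²] + [7×1.681² + 2(5.5³/12 + 5.5×1.069²)] = 223.4 in³.
Direct shear f_v = P/L_w = 17.9 / 18 = 0.9944 kip/in (vertical).
Torsion M = P·e = 17.9 × 12 = 214.8 kip·in.
Critical point at (x, y) = (3.819, 3.5) from centroid. f_tx = M·y/J = 3.365 kip/in; f_ty = M·x/J = 3.672 kip/in.
Resultant f_max = √[f_tx² + (f_v + f_ty)²] = √[3.365² + (0.9944 + 3.672)²] = 5.753 kip/in.
Capacity per unit length: φr_n = 0.75 × 0.6 × 60 × (0.707 × 0.625) = 11.93 kip/in.
5.753 ≤ 11.93 → adequate.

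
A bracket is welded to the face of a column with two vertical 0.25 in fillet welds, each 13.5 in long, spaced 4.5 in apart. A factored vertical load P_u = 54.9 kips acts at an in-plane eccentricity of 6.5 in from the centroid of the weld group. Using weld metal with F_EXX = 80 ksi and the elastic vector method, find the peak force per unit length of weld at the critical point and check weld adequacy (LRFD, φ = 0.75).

f_max ≈ 5.63 kip/in; adequate

Total weld length L_w = 27 in. Treat welds as unit-width lines.
Polar moment about centroid: J = 2[d³/12 + d(b/2)²] = 2[13.5³/12 + 13.5×2.25²] = 546.8 in³.
Direct shear f_v = P/L_w = 54.9 / 27 = 2.033 kip/in (vertical).
Torsion M = P·e = 54.9 × 6.5 = 356.85 kip·in.
Critical point at (x, y) = (2.25, 6.75) from centroid. f_tx = M·y/J = 4.406 kip/in; f_ty = M·x/J = 1.469 kip/in.
Resultant f_max = √[f_tx² + (f_v + f_ty)²] = √[4.406² + (2.033 + 1.469)²] = 5.628 kip/in.
Capacity per unit length: φr_n = 0.75 × 0.6 × 80 × (0.707 × 0.25) = 6.363 kip/in.
5.628 ≤ 6.363 → adequate.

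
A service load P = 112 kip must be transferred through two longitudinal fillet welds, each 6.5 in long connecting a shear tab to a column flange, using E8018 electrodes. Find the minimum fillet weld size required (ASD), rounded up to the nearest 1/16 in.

w = 9/16 in

E80XX → F_EXX = 80 ksi.
Total weld length L = 13 in.
Required throat t_e = P × Ω / (0.6 F_EXX × L) = 112 × 2.0 / (0.6 × 80 × 13) = 0.359 in.
Required leg w = t_e / 0.707 = 0.5077 in → use 9/16 in.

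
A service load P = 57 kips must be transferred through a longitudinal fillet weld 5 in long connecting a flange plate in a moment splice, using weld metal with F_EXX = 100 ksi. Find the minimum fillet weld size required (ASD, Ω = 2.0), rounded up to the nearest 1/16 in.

w = 9/16 in

Total weld length L = 5 in.
Required throat t_e = P × Ω / (0.6 F_EXX × L) = 57 × 2.0 / (0.6 × 100 × 5) = 0.38 in.
Required leg w = t_e / 0.707 = 0.5375 in → use 9/16 in.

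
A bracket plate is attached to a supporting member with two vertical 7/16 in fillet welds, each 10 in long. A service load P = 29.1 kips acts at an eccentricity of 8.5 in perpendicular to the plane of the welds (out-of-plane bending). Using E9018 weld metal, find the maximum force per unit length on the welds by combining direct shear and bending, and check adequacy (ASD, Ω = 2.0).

E90XX → F_EXX = 90 ksi.
L_w = 2 × 10 = 20 in; section modulus (unit throat) S = 2 × L²/6 = 33.33 in².
Direct shear f_v = P/L_w = 29.1/20 = 1.455 kip/in.
Moment M = P × e = 29.1 × 8.5 = 247.35 kip·in; bending f_b = M/S = 7.421 kip/in.
f_max = √(f_v² + f_b²) = √(1.455² + 7.421²) = 7.562 kip/in.
r_n/Ω = (1/2.0) × 0.6 × 90 × (0.707 × 0.4375) = 8.351 kip/in → adequate.

f_max ≈ 7.56 kip/in; adequate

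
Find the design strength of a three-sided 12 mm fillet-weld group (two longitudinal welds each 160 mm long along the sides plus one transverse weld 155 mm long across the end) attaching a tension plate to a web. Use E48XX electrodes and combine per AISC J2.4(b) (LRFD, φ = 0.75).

φR_n ≈ 925 kN

E48XX → F_EXX = 480 MPa.
t_e = 0.707 × 12 = 8.484 mm.
R_nwl = 0.6 × 480 × 8.484 × 320 × 10⁻³ = 781.9 kN (longitudinal, 2 welds).
R_nwt = 0.6 × 480 × 8.484 × 155 × 10⁻³ = 378.7 kN (transverse, base value).
(i) R_nwl + R_nwt = 1161 kN; (ii) 0.85 R_nwl + 1.5 R_nwt = 1233 kN.
R_n = max = 1233 kN [governs: (ii)]; φR_n = 924.5 kN.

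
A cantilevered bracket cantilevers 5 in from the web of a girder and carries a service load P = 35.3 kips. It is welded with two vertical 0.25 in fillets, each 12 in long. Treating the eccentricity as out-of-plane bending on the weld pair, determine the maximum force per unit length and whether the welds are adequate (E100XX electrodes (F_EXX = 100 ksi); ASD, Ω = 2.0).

L_w = 2 × 12 = 24 in; section modulus (unit throat) S = 2 × L²/6 = 48 in².
Direct shear f_v = P/L_w = 35.3/24 = 1.471 kip/in.
Moment M = P × e = 35.3 × 5 = 176.5 kip·in; bending f_b = M/S = 3.677 kip/in.
f_max = √(f_v² + f_b²) = √(1.471² + 3.677²) = 3.96 kip/in.
r_n/Ω = (1/2.0) × 0.6 × 100 × (0.707 × 0.25) = 5.302 kip/in → adequate.

f_max ≈ 3.96 kip/in; adequate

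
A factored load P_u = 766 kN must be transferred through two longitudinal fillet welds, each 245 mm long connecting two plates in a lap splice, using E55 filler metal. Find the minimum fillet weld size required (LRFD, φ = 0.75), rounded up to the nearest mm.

w = 9 mm

E55XX → F_EXX = 550 MPa.
Total weld length L = 490 mm.
Required throat t_e = P_u / (φ × 0.6 F_EXX × L) = 766 / (0.75 × 0.6 × 550 × 490 × 10⁻³) = 6.316 mm.
Required leg w = t_e / 0.707 = 8.934 mm → use 9 mm.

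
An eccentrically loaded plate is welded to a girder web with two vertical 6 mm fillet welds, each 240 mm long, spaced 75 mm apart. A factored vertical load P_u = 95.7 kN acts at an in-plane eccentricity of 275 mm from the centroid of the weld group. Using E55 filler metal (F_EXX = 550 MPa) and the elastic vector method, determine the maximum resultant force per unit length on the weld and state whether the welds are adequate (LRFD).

f_max ≈ 1190 N/mm; NOT adequate

Total weld length L_w = 480 mm. Treat welds as unit-width lines.
Polar moment about centroid: J = 2[d³/12 + d(b/2)²] = 2[240³/12 + 240×37.5²] = 2979000 mm³.
Direct shear f_v = P/L_w = 95.7×10³ / 480 = 199.4 N/mm (vertical).
Torsion M = P·e = 95.7×10³ × 275 = 26318000 N·mm.
Critical point at (x, y) = (37.5, 120) from centroid. f_tx = M·y/J = 1060 N/mm; f_ty = M·x/J = 331.3 N/mm.
Resultant f_max = √[f_tx² + (f_v + f_ty)²] = √[1060² + (199.4 + 331.3)²] = 1186 N/mm.
Capacity per unit length: φr_n = 0.75 × 0.6 × 550 × (0.707 × 6) = 1050 N/mm.
1186 > 1050 → NOT adequate.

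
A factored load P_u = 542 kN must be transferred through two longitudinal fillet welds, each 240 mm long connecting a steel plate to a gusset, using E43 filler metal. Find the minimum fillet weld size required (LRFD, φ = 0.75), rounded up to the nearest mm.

E43XX → F_EXX = 430 MPa.
Total weld length L = 480 mm.
Required throat t_e = P_u / (φ × 0.6 F_EXX × L) = 542 / (0.75 × 0.6 × 430 × 480 × 10⁻³) = 5.835 mm.
Required leg w = t_e / 0.707 = 8.254 mm → use 9 mm.

w = 9 mm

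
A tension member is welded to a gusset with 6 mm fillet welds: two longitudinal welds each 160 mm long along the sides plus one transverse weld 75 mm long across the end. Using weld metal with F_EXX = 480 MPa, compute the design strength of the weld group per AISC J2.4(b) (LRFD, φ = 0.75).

φR_n ≈ 362 kN

t_e = 0.707 × 6 = 4.242 mm.
R_nwl = 0.6 × 480 × 4.242 × 320 × 10⁻³ = 390.9 kN (longitudinal, 2 welds).
R_nwt = 0.6 × 480 × 4.242 × 75 × 10⁻³ = 91.63 kN (transverse, base value).
(i) R_nwl + R_nwt = 482.6 kN; (ii) 0.85 R_nwl + 1.5 R_nwt = 469.7 kN.
R_n = max = 482.6 kN [governs: (i)]; φR_n = 361.9 kN.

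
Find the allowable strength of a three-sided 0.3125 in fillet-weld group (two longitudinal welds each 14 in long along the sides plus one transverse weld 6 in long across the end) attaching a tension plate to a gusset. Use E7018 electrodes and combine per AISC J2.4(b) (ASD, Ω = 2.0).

E70XX → F_EXX = 70 ksi.
t_e = 0.707 × 0.3125 = 0.2209 in.
R_nwl = 0.6 × 70 × 0.2209 × 28 = 259.8 kip (longitudinal, 2 welds).
R_nwt = 0.6 × 70 × 0.2209 × 6 = 55.68 kip (transverse, base value).
(i) R_nwl + R_nwt = 315.5 kip; (ii) 0.85 R_nwl + 1.5 R_nwt = 304.4 kip.
R_n = max = 315.5 kip [governs: (i)]; R_n/Ω = 157.7 kip.

R_n/Ω ≈ 158 kip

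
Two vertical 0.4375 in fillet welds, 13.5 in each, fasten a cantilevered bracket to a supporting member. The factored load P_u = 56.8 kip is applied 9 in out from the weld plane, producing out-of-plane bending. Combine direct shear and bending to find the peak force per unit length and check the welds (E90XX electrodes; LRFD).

f_max ≈ 8.67 kip/in; adequate

E90XX → F_EXX = 90 ksi.
L_w = 2 × 13.5 = 27 in; section modulus (unit throat) S = 2 × L²/6 = 60.75 in².
Direct shear f_v = P/L_w = 56.8/27 = 2.104 kip/in.
Moment M = P × e = 56.8 × 9 = 511.2 kip·in; bending f_b = M/S = 8.415 kip/in.
f_max = √(f_v² + f_b²) = √(2.104² + 8.415²) = 8.674 kip/in.
φr_n = 0.75 × 0.6 × 90 × (0.707 × 0.4375) = 12.53 kip/in → adequate.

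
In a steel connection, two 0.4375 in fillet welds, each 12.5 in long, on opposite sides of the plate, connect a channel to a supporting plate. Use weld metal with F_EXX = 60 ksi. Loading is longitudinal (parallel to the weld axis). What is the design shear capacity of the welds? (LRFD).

φR_n ≈ 209 kip

Effective throat t_e = 0.707 × 0.4375 = 0.3093 in.
Total length L = 25 in; A_we = 0.3093 × 25 = 7.733 in².
F_nw = 0.6 F_EXX = 0.6 × 60 = 36 ksi.
φR_n = 0.75 × 36 × 7.733 = 208.8 kip.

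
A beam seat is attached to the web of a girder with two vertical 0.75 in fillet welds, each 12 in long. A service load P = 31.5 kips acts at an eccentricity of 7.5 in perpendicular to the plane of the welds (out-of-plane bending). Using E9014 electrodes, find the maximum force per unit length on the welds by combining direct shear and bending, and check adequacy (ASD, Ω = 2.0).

f_max ≈ 5.09 kip/in; adequate

E90XX → F_EXX = 90 ksi.
L_w = 2 × 12 = 24 in; section modulus (unit throat) S = 2 × L²/6 = 48 in².
Direct shear f_v = P/L_w = 31.5/24 = 1.312 kip/in.
Moment M = P × e = 31.5 × 7.5 = 236.25 kip·in; bending f_b = M/S = 4.922 kip/in.
f_max = √(f_v² + f_b²) = √(1.312² + 4.922²) = 5.094 kip/in.
r_n/Ω = (1/2.0) × 0.6 × 90 × (0.707 × 0.75) = 14.32 kip/in → adequate.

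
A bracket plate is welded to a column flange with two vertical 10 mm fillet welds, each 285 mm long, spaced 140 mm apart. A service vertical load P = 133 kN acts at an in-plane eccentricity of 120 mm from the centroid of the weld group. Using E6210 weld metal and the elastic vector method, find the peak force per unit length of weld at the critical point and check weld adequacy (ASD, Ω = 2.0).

E62XX → F_EXX = 620 MPa.
Total weld length L_w = 570 mm. Treat welds as unit-width lines.
Polar moment about centroid: J = 2[d³/12 + d(b/2)²] = 2[285³/12 + 285×70²] = 6651000 mm³.
Direct shear f_v = P/L_w = 133×10³ / 570 = 233.3 N/mm (vertical).
Torsion M = P·e = 133×10³ × 120 = 15960000 N·mm.
Critical point at (x, y) = (70, 142.5) from centroid. f_tx = M·y/J = 341.9 N/mm; f_ty = M·x/J = 168 N/mm.
Resultant f_max = √[f_tx² + (f_v + f_ty)²] = √[341.9² + (233.3 + 168)²] = 527.2 N/mm.
Capacity per unit length: r_n/Ω = (1/2.0) × 0.6 × 620 × (0.707 × 10) = 1315 N/mm.
527.2 ≤ 1315 → adequate.

f_max ≈ 527 N/mm; adequate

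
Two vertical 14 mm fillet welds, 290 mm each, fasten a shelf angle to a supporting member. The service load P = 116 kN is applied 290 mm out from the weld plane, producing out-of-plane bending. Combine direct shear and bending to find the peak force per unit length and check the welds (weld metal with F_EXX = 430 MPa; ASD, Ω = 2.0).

L_w = 2 × 290 = 580 mm; section modulus (unit throat) S = 2 × L²/6 = 28030 mm².
Direct shear f_v = P/L_w = 116×10³/580 = 200 N/mm.
Moment M = P × e = 116×10³ × 290 = 33640000 N·mm; bending f_b = M/S = 1200 N/mm.
f_max = √(f_v² + f_b²) = √(200² + 1200²) = 1217 N/mm.
r_n/Ω = (1/2.0) × 0.6 × 430 × (0.707 × 14) = 1277 N/mm → adequate.

f_max ≈ 1220 N/mm; adequate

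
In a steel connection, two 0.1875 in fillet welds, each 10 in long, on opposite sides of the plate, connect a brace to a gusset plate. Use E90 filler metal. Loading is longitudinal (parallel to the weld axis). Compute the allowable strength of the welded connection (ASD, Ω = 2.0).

E90XX → F_EXX = 90 ksi.
Effective throat t_e = 0.707 × 0.1875 = 0.1326 in.
Total length L = 20 in; A_we = 0.1326 × 20 = 2.651 in².
F_nw = 0.6 F_EXX = 0.6 × 90 = 54 ksi.
R_n = 54 × 2.651 = 143.2 kip; R_n/Ω = 143.2/2.0 = 71.58 kip.

R_n/Ω ≈ 71.6 kip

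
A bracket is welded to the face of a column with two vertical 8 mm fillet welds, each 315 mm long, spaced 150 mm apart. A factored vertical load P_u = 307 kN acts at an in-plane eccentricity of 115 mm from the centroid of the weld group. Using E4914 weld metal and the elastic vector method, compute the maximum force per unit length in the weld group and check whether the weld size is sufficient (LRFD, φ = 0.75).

f_max ≈ 1010 N/mm; adequate

E49XX → F_EXX = 490 MPa.
Total weld length L_w = 630 mm. Treat welds as unit-width lines.
Polar moment about centroid: J = 2[d³/12 + d(b/2)²] = 2[315³/12 + 315×75²] = 8753000 mm³.
Direct shear f_v = P/L_w = 307×10³ / 630 = 487.3 N/mm (vertical).
Torsion M = P·e = 307×10³ × 115 = 35305000 N·mm.
Critical point at (x, y) = (75, 157.5) from centroid. f_tx = M·y/J = 635.3 N/mm; f_ty = M·x/J = 302.5 N/mm.
Resultant f_max = √[f_tx² + (f_v + f_ty)²] = √[635.3² + (487.3 + 302.5)²] = 1014 N/mm.
Capacity per unit length: φr_n = 0.75 × 0.6 × 490 × (0.707 × 8) = 1247 N/mm.
1014 ≤ 1247 → adequate.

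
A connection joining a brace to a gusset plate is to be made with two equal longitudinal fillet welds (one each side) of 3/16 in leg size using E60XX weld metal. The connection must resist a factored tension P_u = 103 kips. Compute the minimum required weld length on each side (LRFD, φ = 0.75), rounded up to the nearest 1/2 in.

L = 14.5 in on each side

E60XX → F_EXX = 60 ksi.
Throat t_e = 0.707 × 0.1875 = 0.1326 in.
φr_n = 0.75 × 0.6 × 60 × 0.1326 = 3.579 kips/in.
L_req = P_u / φr_n = 103 / 3.579 = 28.78 in total.
Per side: 28.78 / 2 = 14.39 in.
Round up → use L = 14.5 in on each side.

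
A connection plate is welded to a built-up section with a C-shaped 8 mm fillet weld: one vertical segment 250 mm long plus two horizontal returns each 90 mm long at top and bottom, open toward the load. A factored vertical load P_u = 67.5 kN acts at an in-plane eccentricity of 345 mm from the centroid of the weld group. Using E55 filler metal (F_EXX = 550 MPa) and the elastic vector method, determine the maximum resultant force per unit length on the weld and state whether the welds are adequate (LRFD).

f_max ≈ 842 N/mm; adequate

Total weld length L_w = 430 mm. Treat welds as unit-width lines.
Centroid: x̄ = 2×90×45 / 430 = 18.84 mm from the vertical weld.
Polar moment about centroid: J = I_x + I_y = [250³/12 + 2×90×125²] + [250×18.84² + 2(90³/12 + 90×26.16²)] = 4448000 mm³.
Direct shear f_v = P/L_w = 67.5×10³ / 430 = 157 N/mm (vertical).
Torsion M = P·e = 67.5×10³ × 345 = 23288000 N·mm.
Critical point at (x, y) = (71.16, 125) from centroid. f_tx = M·y/J = 654.4 N/mm; f_ty = M·x/J = 372.6 N/mm.
Resultant f_max = √[f_tx² + (f_v + f_ty)²] = √[654.4² + (157 + 372.6)²] = 841.8 N/mm.
Capacity per unit length: φr_n = 0.75 × 0.6 × 550 × (0.707 × 8) = 1400 N/mm.
841.8 ≤ 1400 → adequate.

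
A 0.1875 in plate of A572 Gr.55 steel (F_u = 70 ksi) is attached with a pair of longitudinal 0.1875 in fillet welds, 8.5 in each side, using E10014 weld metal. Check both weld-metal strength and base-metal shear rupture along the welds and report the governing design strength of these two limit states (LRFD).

φR_n ≈ 100 kip (base-metal shear rupture governs)

E100XX → F_EXX = 100 ksi.
t_e = 0.707 × 0.1875 = 0.1326 in; L = 17 in.
Weld metal: φR_n = 0.75 × 0.6 × 100 × 0.1326 × 17 = 101.4 kip.
Base metal (shear rupture): φR_n = 0.75 × 0.6 × 70 × 0.1875 × 17 = 100.4 kip.
Governing: base-metal shear rupture.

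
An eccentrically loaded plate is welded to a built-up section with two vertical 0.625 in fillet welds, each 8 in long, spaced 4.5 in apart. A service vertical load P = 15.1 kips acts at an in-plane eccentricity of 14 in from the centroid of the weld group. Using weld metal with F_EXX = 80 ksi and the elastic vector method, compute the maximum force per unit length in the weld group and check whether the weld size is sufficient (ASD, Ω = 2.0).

f_max ≈ 6.35 kip/in; adequate

Total weld length L_w = 16 in. Treat welds as unit-width lines.
Polar moment about centroid: J = 2[d³/12 + d(b/2)²] = 2[8³/12 + 8×2.25²] = 166.3 in³.
Direct shear f_v = P/L_w = 15.1 / 16 = 0.9437 kip/in (vertical).
Torsion M = P·e = 15.1 × 14 = 211.4 kip·in.
Critical point at (x, y) = (2.25, 4) from centroid. f_tx = M·y/J = 5.084 kip/in; f_ty = M·x/J = 2.86 kip/in.
Resultant f_max = √[f_tx² + (f_v + f_ty)²] = √[5.084² + (0.9437 + 2.86)²] = 6.349 kip/in.
Capacity per unit length: r_n/Ω = (1/2.0) × 0.6 × 80 × (0.707 × 0.625) = 10.6 kip/in.
6.349 ≤ 10.6 → adequate.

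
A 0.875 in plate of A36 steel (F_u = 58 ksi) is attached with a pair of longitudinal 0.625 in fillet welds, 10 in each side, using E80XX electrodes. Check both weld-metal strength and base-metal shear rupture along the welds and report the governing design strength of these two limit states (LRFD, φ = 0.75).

φR_n ≈ 318 kips (weld metal governs)

E80XX → F_EXX = 80 ksi.
t_e = 0.707 × 0.625 = 0.4419 in; L = 20 in.
Weld metal: φR_n = 0.75 × 0.6 × 80 × 0.4419 × 20 = 318.1 kips.
Base metal (shear rupture): φR_n = 0.75 × 0.6 × 58 × 0.875 × 20 = 456.7 kips.
Governing: weld metal.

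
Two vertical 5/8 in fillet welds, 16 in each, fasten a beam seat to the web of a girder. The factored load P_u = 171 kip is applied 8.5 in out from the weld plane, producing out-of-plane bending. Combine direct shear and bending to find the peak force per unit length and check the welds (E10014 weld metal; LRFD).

E100XX → F_EXX = 100 ksi.
L_w = 2 × 16 = 32 in; section modulus (unit throat) S = 2 × L²/6 = 85.33 in².
Direct shear f_v = P/L_w = 171/32 = 5.344 kip/in.
Moment M = P × e = 171 × 8.5 = 1453.5 kip·in; bending f_b = M/S = 17.03 kip/in.
f_max = √(f_v² + f_b²) = √(5.344² + 17.03²) = 17.85 kip/in.
φr_n = 0.75 × 0.6 × 100 × (0.707 × 0.625) = 19.88 kip/in → adequate.

f_max ≈ 17.9 kip/in; adequate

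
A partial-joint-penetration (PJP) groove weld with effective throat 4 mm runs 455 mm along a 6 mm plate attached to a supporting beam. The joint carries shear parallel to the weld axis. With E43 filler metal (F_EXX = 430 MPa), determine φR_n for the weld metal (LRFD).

Effective throat (given) t_e = 4 mm.
A_we = 4 × 455 = 1820 mm².
F_nw = 0.6 F_EXX = 258 MPa.
φR_n = 0.75 × 258 × 1820 × 10⁻³ = 352.2 kN.

φR_n ≈ 352 kN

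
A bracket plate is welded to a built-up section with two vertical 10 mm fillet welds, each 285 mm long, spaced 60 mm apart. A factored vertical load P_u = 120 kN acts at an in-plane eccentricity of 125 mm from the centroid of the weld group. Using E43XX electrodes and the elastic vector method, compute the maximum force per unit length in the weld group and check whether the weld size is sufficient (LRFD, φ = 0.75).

E43XX → F_EXX = 430 MPa.
Total weld length L_w = 570 mm. Treat welds as unit-width lines.
Polar moment about centroid: J = 2[d³/12 + d(b/2)²] = 2[285³/12 + 285×30²] = 4371000 mm³.
Direct shear f_v = P/L_w = 120×10³ / 570 = 210.5 N/mm (vertical).
Torsion M = P·e = 120×10³ × 125 = 15000000 N·mm.
Critical point at (x, y) = (30, 142.5) from centroid. f_tx = M·y/J = 489 N/mm; f_ty = M·x/J = 102.9 N/mm.
Resultant f_max = √[f_tx² + (f_v + f_ty)²] = √[489² + (210.5 + 102.9)²] = 580.8 N/mm.
Capacity per unit length: φr_n = 0.75 × 0.6 × 430 × (0.707 × 10) = 1368 N/mm.
580.8 ≤ 1368 → adequate.

f_max ≈ 581 N/mm; adequate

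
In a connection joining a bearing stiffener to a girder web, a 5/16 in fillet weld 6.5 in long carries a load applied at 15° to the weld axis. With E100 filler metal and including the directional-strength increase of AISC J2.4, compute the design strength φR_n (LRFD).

φR_n ≈ 68.9 kip

E100XX → F_EXX = 100 ksi.
t_e = 0.707 × 0.3125 = 0.2209 in; A_we = 0.2209 × 6.5 = 1.436 in².
Directional factor: 1.0 + 0.5 sin^1.5(15°) = 1.066.
F_nw = 0.6 × 100 × 1.066 = 63.95 ksi.
φR_n = 0.75 × 63.95 × 1.436 = 68.88 kip.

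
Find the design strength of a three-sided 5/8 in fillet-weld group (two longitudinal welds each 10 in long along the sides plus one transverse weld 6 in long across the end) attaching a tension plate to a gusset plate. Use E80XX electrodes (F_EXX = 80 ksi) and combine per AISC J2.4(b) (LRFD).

φR_n ≈ 414 kips

t_e = 0.707 × 0.625 = 0.4419 in.
R_nwl = 0.6 × 80 × 0.4419 × 20 = 424.2 kips (longitudinal, 2 welds).
R_nwt = 0.6 × 80 × 0.4419 × 6 = 127.3 kips (transverse, base value).
(i) R_nwl + R_nwt = 551.5 kips; (ii) 0.85 R_nwl + 1.5 R_nwt = 551.5 kips.
R_n = max = 551.5 kips [governs: (ii)]; φR_n = 413.6 kips.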